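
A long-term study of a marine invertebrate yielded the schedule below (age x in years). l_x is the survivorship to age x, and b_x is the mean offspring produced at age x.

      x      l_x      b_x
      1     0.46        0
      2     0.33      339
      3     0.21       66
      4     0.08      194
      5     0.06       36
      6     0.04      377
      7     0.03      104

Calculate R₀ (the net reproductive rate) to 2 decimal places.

161.61

R₀ = Σ l_x b_x:
  age 1: 0.46 × 0 = 0.0000
  age 2: 0.33 × 339 = 111.8700
  age 3: 0.21 × 66 = 13.8600
  age 4: 0.08 × 194 = 15.5200
  age 5: 0.06 × 36 = 2.1600
  age 6: 0.04 × 377 = 15.0800
  age 7: 0.03 × 104 = 3.1200
R₀ = 0.0000 + 111.8700 + 13.8600 + 15.5200 + 2.1600 + 15.0800 + 3.1200 = 161.6100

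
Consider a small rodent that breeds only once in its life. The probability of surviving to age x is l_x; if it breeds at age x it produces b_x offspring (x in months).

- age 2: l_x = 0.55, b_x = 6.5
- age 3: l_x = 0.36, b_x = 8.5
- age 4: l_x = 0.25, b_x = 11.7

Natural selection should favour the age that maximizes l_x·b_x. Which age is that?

Expected offspring if breeding at age x = l_x × b_x:
  age 2: 0.55 × 6.5 = 3.575
  age 3: 0.36 × 8.5 = 3.060
  age 4: 0.25 × 11.7 = 2.925
Maximum at age 2 (3.575).

2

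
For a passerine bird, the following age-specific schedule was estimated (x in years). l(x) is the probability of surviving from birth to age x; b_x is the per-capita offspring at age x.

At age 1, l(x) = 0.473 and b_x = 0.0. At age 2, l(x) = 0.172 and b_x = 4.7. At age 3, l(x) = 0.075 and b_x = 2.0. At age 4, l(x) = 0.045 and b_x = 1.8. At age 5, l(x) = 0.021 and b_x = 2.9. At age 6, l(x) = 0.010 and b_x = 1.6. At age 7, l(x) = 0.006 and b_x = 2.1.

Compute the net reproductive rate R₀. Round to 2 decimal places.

R₀ = Σ l(x) b_x:
  age 1: 0.473 × 0.0 = 0.0000
  age 2: 0.172 × 4.7 = 0.8084
  age 3: 0.075 × 2.0 = 0.1500
  age 4: 0.045 × 1.8 = 0.0810
  age 5: 0.021 × 2.9 = 0.0609
  age 6: 0.010 × 1.6 = 0.0160
  age 7: 0.006 × 2.1 = 0.0126
R₀ = 0.0000 + 0.8084 + 0.1500 + 0.0810 + 0.0609 + 0.0160 + 0.0126 = 1.1289

1.13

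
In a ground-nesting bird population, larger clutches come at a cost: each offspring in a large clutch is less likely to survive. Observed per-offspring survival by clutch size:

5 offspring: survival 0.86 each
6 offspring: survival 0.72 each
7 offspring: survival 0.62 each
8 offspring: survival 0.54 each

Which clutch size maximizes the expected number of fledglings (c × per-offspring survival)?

Expected fledglings = c × s(c):
  c=5: 5 × 0.86 = 4.300
  c=6: 6 × 0.72 = 4.320
  c=7: 7 × 0.62 = 4.340
  c=8: 8 × 0.54 = 4.320
Maximum at c = 7 (4.340 fledglings).

7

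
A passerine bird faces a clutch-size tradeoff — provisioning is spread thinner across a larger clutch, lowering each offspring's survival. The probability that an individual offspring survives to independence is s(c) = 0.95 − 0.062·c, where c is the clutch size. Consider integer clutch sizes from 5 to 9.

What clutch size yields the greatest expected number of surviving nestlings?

Expected surviving nestlings = c × s(c):
  c=5: 5 × 0.640 = 3.200
  c=6: 6 × 0.578 = 3.468
  c=7: 7 × 0.516 = 3.612
  c=8: 8 × 0.454 = 3.632
  c=9: 9 × 0.392 = 3.528
Maximum at c = 8 (3.632 surviving nestlings).

8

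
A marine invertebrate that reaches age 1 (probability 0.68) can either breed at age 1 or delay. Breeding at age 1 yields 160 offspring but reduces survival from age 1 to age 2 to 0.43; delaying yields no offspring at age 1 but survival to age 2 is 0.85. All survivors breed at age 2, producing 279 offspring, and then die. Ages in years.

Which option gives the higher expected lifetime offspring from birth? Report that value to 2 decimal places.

190.38

breed at age 1: R₀ = 0.68 × (160 + 0.43 × 279) = 0.68 × 279.9700 = 190.3796
delay to age 2: R₀ = 0.68 × (0.85 × 279) = 0.68 × 237.1500 = 161.2620
Higher: breed at age 1 (190.3796).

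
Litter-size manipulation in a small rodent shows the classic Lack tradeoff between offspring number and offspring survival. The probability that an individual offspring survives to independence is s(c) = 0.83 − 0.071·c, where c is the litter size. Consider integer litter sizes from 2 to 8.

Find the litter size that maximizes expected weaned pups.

Expected weaned pups = c × s(c):
  c=2: 2 × 0.688 = 1.376
  c=3: 3 × 0.617 = 1.851
  c=4: 4 × 0.546 = 2.184
  c=5: 5 × 0.475 = 2.375
  c=6: 6 × 0.404 = 2.424
  c=7: 7 × 0.333 = 2.331
  c=8: 8 × 0.262 = 2.096
Maximum at c = 6 (2.424 weaned pups).

6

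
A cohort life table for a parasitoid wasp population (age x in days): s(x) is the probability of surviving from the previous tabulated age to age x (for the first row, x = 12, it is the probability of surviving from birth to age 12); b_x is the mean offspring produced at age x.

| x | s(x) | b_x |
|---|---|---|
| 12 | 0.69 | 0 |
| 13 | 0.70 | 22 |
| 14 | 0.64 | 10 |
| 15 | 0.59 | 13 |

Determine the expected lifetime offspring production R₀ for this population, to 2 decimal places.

16.09

Survivorship from birth: l_x = s_12·s_13·…·s_x.
  l_12 = 0.69000
  l_13 = 0.48300
  l_14 = 0.30912
  l_15 = 0.18238
R₀ = Σ l_x b_x:
  age 12: 0.69000 × 0 = 0.0000
  age 13: 0.48300 × 22 = 10.6260
  age 14: 0.30912 × 10 = 3.0912
  age 15: 0.18238 × 13 = 2.3709
R₀ = 0.0000 + 10.6260 + 3.0912 + 2.3709 = 16.0881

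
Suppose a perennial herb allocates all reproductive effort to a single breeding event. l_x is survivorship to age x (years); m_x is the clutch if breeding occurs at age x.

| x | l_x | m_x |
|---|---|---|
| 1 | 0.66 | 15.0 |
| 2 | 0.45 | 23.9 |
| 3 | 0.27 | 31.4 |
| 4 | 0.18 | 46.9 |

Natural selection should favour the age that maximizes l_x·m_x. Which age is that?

Expected offspring if breeding at age x = l_x × m_x:
  age 1: 0.66 × 15.0 = 9.900
  age 2: 0.45 × 23.9 = 10.755
  age 3: 0.27 × 31.4 = 8.478
  age 4: 0.18 × 46.9 = 8.442
Maximum at age 2 (10.755).

2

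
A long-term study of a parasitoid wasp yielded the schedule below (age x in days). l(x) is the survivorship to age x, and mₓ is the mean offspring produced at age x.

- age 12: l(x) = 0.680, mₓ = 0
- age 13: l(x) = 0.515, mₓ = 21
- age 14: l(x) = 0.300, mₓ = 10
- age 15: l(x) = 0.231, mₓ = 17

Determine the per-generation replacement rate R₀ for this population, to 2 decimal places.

R₀ = Σ l(x) mₓ:
  age 12: 0.680 × 0 = 0.0000
  age 13: 0.515 × 21 = 10.8150
  age 14: 0.300 × 10 = 3.0000
  age 15: 0.231 × 17 = 3.9270
R₀ = 0.0000 + 10.8150 + 3.0000 + 3.9270 = 17.7420

17.74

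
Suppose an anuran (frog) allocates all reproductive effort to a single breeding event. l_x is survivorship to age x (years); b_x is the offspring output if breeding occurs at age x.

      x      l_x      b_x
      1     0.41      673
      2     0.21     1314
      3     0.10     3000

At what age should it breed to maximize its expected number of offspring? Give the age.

3

Expected offspring if breeding at age x = l_x × b_x:
  age 1: 0.41 × 673 = 275.930
  age 2: 0.21 × 1314 = 275.940
  age 3: 0.10 × 3000 = 300.000
Maximum at age 3 (300.000).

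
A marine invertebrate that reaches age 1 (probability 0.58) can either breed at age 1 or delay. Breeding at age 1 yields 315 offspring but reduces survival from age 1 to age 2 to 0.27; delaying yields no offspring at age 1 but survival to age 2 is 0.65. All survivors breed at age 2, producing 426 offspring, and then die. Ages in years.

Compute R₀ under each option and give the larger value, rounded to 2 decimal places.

breed at age 1: R₀ = 0.58 × (315 + 0.27 × 426) = 0.58 × 430.0200 = 249.4116
delay to age 2: R₀ = 0.58 × (0.65 × 426) = 0.58 × 276.9000 = 160.6020
Higher: breed at age 1 (249.4116).

249.41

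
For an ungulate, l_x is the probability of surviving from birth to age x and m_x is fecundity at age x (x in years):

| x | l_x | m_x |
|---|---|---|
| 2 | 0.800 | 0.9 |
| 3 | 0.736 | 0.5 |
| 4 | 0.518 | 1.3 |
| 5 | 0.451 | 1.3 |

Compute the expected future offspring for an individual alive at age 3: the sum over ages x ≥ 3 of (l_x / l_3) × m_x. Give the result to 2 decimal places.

l_3 = 0.736. Conditional survival from age 3 to x is l_x / l_3.
  x=3: (0.736/0.736) × 0.5 = 0.5000
  x=4: (0.518/0.736) × 1.3 = 0.9149
  x=5: (0.451/0.736) × 1.3 = 0.7966
Sum = 0.5000 + 0.9149 + 0.7966 = 2.2115

2.21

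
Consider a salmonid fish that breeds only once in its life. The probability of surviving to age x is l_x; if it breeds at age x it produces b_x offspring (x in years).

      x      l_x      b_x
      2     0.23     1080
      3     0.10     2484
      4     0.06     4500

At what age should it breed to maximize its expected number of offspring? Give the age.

4

Expected offspring if breeding at age x = l_x × b_x:
  age 2: 0.23 × 1080 = 248.400
  age 3: 0.10 × 2484 = 248.400
  age 4: 0.06 × 4500 = 270.000
Maximum at age 4 (270.000).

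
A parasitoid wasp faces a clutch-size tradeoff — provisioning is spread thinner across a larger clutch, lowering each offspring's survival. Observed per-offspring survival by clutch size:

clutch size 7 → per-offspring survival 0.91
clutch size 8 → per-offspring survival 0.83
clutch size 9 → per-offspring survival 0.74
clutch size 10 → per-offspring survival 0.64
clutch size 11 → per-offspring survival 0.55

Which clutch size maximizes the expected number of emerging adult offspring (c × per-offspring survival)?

Expected emerging adult offspring = c × s(c):
  c=7: 7 × 0.91 = 6.370
  c=8: 8 × 0.83 = 6.640
  c=9: 9 × 0.74 = 6.660
  c=10: 10 × 0.64 = 6.400
  c=11: 11 × 0.55 = 6.050
Maximum at c = 9 (6.660 emerging adult offspring).

9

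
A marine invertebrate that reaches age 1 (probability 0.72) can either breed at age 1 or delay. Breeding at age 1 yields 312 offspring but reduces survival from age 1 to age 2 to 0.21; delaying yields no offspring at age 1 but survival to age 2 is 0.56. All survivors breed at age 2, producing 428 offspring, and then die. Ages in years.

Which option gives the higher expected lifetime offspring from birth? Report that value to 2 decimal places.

289.35

breed at age 1: R₀ = 0.72 × (312 + 0.21 × 428) = 0.72 × 401.8800 = 289.3536
delay to age 2: R₀ = 0.72 × (0.56 × 428) = 0.72 × 239.6800 = 172.5696
Higher: breed at age 1 (289.3536).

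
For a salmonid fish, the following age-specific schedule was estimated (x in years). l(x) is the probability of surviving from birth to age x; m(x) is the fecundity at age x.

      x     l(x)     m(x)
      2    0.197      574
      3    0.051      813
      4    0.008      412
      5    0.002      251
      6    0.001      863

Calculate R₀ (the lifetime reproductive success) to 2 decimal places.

159.20

R₀ = Σ l(x) m(x):
  age 2: 0.197 × 574 = 113.0780
  age 3: 0.051 × 813 = 41.4630
  age 4: 0.008 × 412 = 3.2960
  age 5: 0.002 × 251 = 0.5020
  age 6: 0.001 × 863 = 0.8630
R₀ = 113.0780 + 41.4630 + 3.2960 + 0.5020 + 0.8630 = 159.2020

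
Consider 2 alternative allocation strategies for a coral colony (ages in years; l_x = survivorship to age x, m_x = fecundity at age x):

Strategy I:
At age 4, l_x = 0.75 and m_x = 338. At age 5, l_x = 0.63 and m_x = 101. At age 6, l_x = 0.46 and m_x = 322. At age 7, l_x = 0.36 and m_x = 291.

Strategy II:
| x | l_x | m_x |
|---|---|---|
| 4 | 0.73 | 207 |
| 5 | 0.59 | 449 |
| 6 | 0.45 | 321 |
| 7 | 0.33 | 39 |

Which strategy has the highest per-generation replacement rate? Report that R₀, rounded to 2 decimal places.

Strategy I: R₀ = 0.75×338 + 0.63×101 + 0.46×322 + 0.36×291 = 570.0100
Strategy II: R₀ = 0.73×207 + 0.59×449 + 0.45×321 + 0.33×39 = 573.3400
Highest R₀: strategy II with 573.3400.

573.34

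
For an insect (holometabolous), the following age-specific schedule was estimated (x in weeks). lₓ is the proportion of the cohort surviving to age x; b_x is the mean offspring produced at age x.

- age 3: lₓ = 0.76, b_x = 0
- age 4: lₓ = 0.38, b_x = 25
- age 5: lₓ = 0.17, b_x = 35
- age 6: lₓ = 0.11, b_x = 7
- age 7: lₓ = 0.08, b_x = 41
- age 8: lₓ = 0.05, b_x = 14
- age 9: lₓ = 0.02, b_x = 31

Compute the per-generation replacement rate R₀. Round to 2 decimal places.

20.82

R₀ = Σ lₓ b_x:
  age 3: 0.76 × 0 = 0.0000
  age 4: 0.38 × 25 = 9.5000
  age 5: 0.17 × 35 = 5.9500
  age 6: 0.11 × 7 = 0.7700
  age 7: 0.08 × 41 = 3.2800
  age 8: 0.05 × 14 = 0.7000
  age 9: 0.02 × 31 = 0.6200
R₀ = 0.0000 + 9.5000 + 5.9500 + 0.7700 + 3.2800 + 0.7000 + 0.6200 = 20.8200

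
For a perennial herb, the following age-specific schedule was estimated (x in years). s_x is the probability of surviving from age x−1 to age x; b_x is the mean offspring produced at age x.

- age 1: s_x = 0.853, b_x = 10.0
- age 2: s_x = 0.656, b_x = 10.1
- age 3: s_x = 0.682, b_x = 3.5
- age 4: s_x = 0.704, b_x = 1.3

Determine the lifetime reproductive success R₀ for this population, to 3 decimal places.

15.867

Survivorship from birth: l_x = s_1·s_2·…·s_x.
  l_1 = 0.85300
  l_2 = 0.55957
  l_3 = 0.38163
  l_4 = 0.26866
R₀ = Σ l_x b_x:
  age 1: 0.85300 × 10.0 = 8.5300
  age 2: 0.55957 × 10.1 = 5.6517
  age 3: 0.38163 × 3.5 = 1.3357
  age 4: 0.26866 × 1.3 = 0.3493
R₀ = 8.5300 + 5.6517 + 1.3357 + 0.3493 = 15.8666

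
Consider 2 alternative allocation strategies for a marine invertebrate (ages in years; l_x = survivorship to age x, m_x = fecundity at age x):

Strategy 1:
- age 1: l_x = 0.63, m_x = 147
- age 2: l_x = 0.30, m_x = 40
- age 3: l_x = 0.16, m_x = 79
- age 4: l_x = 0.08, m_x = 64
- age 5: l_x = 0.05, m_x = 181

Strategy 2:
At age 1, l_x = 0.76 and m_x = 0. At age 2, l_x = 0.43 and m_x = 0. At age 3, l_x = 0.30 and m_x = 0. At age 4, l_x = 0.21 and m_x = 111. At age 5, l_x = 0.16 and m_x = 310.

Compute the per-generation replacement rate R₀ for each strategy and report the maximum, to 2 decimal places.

131.42

Strategy 1: R₀ = 0.63×147 + 0.30×40 + 0.16×79 + 0.08×64 + 0.05×181 = 131.4200
Strategy 2: R₀ = 0.76×0 + 0.43×0 + 0.30×0 + 0.21×111 + 0.16×310 = 72.9100
Highest R₀: strategy 1 with 131.4200.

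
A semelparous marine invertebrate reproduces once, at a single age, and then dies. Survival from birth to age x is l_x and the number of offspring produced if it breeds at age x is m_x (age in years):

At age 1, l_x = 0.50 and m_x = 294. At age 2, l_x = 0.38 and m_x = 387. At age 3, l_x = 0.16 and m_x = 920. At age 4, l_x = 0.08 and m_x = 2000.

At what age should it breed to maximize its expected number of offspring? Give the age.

Expected offspring if breeding at age x = l_x × m_x:
  age 1: 0.50 × 294 = 147.000
  age 2: 0.38 × 387 = 147.060
  age 3: 0.16 × 920 = 147.200
  age 4: 0.08 × 2000 = 160.000
Maximum at age 4 (160.000).

4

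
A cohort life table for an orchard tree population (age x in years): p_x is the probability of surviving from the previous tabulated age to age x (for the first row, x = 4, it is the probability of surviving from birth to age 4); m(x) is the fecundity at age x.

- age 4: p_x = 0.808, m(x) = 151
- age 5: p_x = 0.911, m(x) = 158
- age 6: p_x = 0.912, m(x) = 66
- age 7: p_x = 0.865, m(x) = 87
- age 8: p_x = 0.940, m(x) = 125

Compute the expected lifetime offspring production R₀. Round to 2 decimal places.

401.37

Survivorship from birth: l_x = p_4·p_5·…·p_x.
  l_4 = 0.80800
  l_5 = 0.73609
  l_6 = 0.67131
  l_7 = 0.58069
  l_8 = 0.54584
R₀ = Σ l_x m(x):
  age 4: 0.80800 × 151 = 122.0080
  age 5: 0.73609 × 158 = 116.3022
  age 6: 0.67131 × 66 = 44.3065
  age 7: 0.58069 × 87 = 50.5200
  age 8: 0.54584 × 125 = 68.2300
R₀ = 122.0080 + 116.3022 + 44.3065 + 50.5200 + 68.2300 = 401.3667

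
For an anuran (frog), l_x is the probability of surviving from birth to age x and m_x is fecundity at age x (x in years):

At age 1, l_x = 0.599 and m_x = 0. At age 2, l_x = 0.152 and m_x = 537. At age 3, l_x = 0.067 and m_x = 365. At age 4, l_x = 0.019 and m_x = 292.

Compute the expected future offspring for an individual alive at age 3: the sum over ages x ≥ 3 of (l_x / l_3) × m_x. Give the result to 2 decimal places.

l_3 = 0.067. Conditional survival from age 3 to x is l_x / l_3.
  x=3: (0.067/0.067) × 365 = 365.0000
  x=4: (0.019/0.067) × 292 = 82.8060
Sum = 365.0000 + 82.8060 = 447.8060

447.81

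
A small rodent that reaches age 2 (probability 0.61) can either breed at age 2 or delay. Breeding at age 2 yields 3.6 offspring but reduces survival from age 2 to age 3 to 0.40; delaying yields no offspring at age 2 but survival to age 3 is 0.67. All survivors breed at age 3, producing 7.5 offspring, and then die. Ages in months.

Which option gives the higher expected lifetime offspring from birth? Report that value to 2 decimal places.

4.03

breed at age 2: R₀ = 0.61 × (3.6 + 0.40 × 7.5) = 0.61 × 6.6000 = 4.0260
delay to age 3: R₀ = 0.61 × (0.67 × 7.5) = 0.61 × 5.0250 = 3.0653
Higher: breed at age 2 (4.0260).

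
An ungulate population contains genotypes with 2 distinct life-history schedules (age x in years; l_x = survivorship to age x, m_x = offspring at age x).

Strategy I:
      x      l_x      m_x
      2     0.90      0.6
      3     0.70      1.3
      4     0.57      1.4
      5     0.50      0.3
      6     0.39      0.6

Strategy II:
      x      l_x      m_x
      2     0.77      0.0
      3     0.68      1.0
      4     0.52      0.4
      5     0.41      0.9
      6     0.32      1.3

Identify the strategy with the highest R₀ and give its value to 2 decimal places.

Strategy I: R₀ = 0.90×0.6 + 0.70×1.3 + 0.57×1.4 + 0.50×0.3 + 0.39×0.6 = 2.6320
Strategy II: R₀ = 0.77×0.0 + 0.68×1.0 + 0.52×0.4 + 0.41×0.9 + 0.32×1.3 = 1.6730
Highest R₀: strategy I with 2.6320.

2.63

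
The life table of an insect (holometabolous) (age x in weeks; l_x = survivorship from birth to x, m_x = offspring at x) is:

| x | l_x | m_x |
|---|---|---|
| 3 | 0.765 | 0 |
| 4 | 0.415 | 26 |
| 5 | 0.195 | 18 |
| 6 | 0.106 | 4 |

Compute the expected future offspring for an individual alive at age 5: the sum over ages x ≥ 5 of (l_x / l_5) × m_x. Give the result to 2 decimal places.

l_5 = 0.195. Conditional survival from age 5 to x is l_x / l_5.
  x=5: (0.195/0.195) × 18 = 18.0000
  x=6: (0.106/0.195) × 4 = 2.1744
Sum = 18.0000 + 2.1744 = 20.1744

20.17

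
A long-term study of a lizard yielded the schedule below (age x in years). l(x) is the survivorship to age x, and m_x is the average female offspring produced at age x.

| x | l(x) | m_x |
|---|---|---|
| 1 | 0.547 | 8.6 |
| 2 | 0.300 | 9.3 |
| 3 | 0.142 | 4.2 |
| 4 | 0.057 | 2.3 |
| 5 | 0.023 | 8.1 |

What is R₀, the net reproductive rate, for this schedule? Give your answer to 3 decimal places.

8.408

R₀ = Σ l(x) m_x:
  age 1: 0.547 × 8.6 = 4.7042
  age 2: 0.300 × 9.3 = 2.7900
  age 3: 0.142 × 4.2 = 0.5964
  age 4: 0.057 × 2.3 = 0.1311
  age 5: 0.023 × 8.1 = 0.1863
R₀ = 4.7042 + 2.7900 + 0.5964 + 0.1311 + 0.1863 = 8.4080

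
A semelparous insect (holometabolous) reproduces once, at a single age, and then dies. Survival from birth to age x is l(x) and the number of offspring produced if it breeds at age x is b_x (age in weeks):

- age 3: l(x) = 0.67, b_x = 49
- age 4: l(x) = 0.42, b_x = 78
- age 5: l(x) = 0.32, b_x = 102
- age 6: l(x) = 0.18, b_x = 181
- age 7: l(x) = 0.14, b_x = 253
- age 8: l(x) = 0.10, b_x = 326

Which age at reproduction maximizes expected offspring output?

Expected offspring if breeding at age x = l(x) × b_x:
  age 3: 0.67 × 49 = 32.830
  age 4: 0.42 × 78 = 32.760
  age 5: 0.32 × 102 = 32.640
  age 6: 0.18 × 181 = 32.580
  age 7: 0.14 × 253 = 35.420
  age 8: 0.10 × 326 = 32.600
Maximum at age 7 (35.420).

7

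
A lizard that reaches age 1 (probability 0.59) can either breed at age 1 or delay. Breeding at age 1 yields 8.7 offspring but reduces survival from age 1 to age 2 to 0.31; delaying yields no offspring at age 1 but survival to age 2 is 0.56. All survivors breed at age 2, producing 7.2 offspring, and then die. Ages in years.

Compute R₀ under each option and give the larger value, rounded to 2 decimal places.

breed at age 1: R₀ = 0.59 × (8.7 + 0.31 × 7.2) = 0.59 × 10.9320 = 6.4499
delay to age 2: R₀ = 0.59 × (0.56 × 7.2) = 0.59 × 4.0320 = 2.3789
Higher: breed at age 1 (6.4499).

6.45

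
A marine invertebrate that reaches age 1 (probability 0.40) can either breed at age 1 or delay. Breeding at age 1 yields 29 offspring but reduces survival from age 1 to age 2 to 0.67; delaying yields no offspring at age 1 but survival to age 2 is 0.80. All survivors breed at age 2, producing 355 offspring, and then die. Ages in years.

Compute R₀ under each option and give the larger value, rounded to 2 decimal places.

113.60

breed at age 1: R₀ = 0.40 × (29 + 0.67 × 355) = 0.40 × 266.8500 = 106.7400
delay to age 2: R₀ = 0.40 × (0.80 × 355) = 0.40 × 284.0000 = 113.6000
Higher: delay to age 2 (113.6000).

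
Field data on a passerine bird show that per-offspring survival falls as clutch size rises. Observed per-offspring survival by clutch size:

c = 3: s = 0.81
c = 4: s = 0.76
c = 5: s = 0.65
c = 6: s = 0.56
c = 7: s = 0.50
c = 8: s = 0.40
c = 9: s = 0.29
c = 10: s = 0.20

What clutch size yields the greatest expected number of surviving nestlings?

Expected surviving nestlings = c × s(c):
  c=3: 3 × 0.81 = 2.430
  c=4: 4 × 0.76 = 3.040
  c=5: 5 × 0.65 = 3.250
  c=6: 6 × 0.56 = 3.360
  c=7: 7 × 0.50 = 3.500
  c=8: 8 × 0.40 = 3.200
  c=9: 9 × 0.29 = 2.610
  c=10: 10 × 0.20 = 2.000
Maximum at c = 7 (3.500 surviving nestlings).

7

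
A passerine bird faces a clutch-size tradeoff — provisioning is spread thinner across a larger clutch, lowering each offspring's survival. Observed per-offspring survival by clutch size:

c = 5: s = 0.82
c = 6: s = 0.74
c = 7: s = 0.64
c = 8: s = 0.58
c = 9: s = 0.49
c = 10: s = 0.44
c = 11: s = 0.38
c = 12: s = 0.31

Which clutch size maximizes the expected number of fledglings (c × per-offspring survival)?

Expected fledglings = c × s(c):
  c=5: 5 × 0.82 = 4.100
  c=6: 6 × 0.74 = 4.440
  c=7: 7 × 0.64 = 4.480
  c=8: 8 × 0.58 = 4.640
  c=9: 9 × 0.49 = 4.410
  c=10: 10 × 0.44 = 4.400
  c=11: 11 × 0.38 = 4.180
  c=12: 12 × 0.31 = 3.720
Maximum at c = 8 (4.640 fledglings).

8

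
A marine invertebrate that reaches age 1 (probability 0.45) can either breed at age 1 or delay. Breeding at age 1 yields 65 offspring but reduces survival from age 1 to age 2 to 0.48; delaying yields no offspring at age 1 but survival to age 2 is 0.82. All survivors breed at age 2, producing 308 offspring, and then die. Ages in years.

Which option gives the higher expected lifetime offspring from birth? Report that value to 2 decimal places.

113.65

breed at age 1: R₀ = 0.45 × (65 + 0.48 × 308) = 0.45 × 212.8400 = 95.7780
delay to age 2: R₀ = 0.45 × (0.82 × 308) = 0.45 × 252.5600 = 113.6520
Higher: delay to age 2 (113.6520).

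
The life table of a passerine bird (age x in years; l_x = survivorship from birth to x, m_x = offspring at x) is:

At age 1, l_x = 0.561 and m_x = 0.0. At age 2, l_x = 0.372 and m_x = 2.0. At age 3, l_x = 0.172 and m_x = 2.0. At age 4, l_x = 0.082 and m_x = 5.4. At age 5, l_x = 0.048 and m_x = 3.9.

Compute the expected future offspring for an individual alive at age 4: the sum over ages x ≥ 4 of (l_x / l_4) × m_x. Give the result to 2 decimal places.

l_4 = 0.082. Conditional survival from age 4 to x is l_x / l_4.
  x=4: (0.082/0.082) × 5.4 = 5.4000
  x=5: (0.048/0.082) × 3.9 = 2.2829
Sum = 5.4000 + 2.2829 = 7.6829

7.68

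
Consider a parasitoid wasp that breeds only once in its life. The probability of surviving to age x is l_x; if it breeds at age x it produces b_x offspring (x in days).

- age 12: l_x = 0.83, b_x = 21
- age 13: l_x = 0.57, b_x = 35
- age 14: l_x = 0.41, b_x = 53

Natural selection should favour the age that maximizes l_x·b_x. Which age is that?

14

Expected offspring if breeding at age x = l_x × b_x:
  age 12: 0.83 × 21 = 17.430
  age 13: 0.57 × 35 = 19.950
  age 14: 0.41 × 53 = 21.730
Maximum at age 14 (21.730).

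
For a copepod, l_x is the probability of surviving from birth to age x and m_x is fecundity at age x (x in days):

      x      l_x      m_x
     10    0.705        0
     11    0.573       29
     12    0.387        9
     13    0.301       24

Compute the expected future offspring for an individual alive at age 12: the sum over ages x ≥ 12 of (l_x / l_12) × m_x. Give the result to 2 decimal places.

l_12 = 0.387. Conditional survival from age 12 to x is l_x / l_12.
  x=12: (0.387/0.387) × 9 = 9.0000
  x=13: (0.301/0.387) × 24 = 18.6667
Sum = 9.0000 + 18.6667 = 27.6667

27.67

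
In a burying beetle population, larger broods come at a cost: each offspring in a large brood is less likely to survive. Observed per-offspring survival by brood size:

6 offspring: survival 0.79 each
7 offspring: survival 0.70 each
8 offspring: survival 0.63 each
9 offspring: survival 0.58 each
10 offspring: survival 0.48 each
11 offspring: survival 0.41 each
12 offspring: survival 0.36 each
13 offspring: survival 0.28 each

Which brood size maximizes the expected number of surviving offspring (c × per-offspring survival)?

9

Expected surviving offspring = c × s(c):
  c=6: 6 × 0.79 = 4.740
  c=7: 7 × 0.70 = 4.900
  c=8: 8 × 0.63 = 5.040
  c=9: 9 × 0.58 = 5.220
  c=10: 10 × 0.48 = 4.800
  c=11: 11 × 0.41 = 4.510
  c=12: 12 × 0.36 = 4.320
  c=13: 13 × 0.28 = 3.640
Maximum at c = 9 (5.220 surviving offspring).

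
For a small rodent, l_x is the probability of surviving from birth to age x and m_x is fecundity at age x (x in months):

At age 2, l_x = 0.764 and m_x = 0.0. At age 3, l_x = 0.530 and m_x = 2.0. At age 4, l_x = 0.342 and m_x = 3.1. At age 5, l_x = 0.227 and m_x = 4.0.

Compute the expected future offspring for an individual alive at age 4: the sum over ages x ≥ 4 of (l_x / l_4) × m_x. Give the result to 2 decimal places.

5.75

l_4 = 0.342. Conditional survival from age 4 to x is l_x / l_4.
  x=4: (0.342/0.342) × 3.1 = 3.1000
  x=5: (0.227/0.342) × 4.0 = 2.6550
Sum = 3.1000 + 2.6550 = 5.7550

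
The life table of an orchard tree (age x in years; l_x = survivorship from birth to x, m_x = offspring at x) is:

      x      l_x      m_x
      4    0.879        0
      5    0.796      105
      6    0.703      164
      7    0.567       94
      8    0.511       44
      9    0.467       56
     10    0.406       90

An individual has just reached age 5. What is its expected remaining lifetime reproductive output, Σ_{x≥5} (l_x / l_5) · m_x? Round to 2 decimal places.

423.80

l_5 = 0.796. Conditional survival from age 5 to x is l_x / l_5.
  x=5: (0.796/0.796) × 105 = 105.0000
  x=6: (0.703/0.796) × 164 = 144.8392
  x=7: (0.567/0.796) × 94 = 66.9573
  x=8: (0.511/0.796) × 44 = 28.2462
  x=9: (0.467/0.796) × 56 = 32.8543
  x=10: (0.406/0.796) × 90 = 45.9045
Sum = 105.0000 + 144.8392 + 66.9573 + 28.2462 + 32.8543 + 45.9045 = 423.8015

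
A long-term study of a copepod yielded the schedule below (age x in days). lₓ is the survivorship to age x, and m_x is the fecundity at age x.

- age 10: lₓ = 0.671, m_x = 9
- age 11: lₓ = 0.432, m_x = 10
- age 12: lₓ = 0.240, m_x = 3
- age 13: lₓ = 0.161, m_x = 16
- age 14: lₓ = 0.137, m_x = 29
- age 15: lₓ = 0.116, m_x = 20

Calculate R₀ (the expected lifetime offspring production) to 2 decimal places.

19.95

R₀ = Σ lₓ m_x:
  age 10: 0.671 × 9 = 6.0390
  age 11: 0.432 × 10 = 4.3200
  age 12: 0.240 × 3 = 0.7200
  age 13: 0.161 × 16 = 2.5760
  age 14: 0.137 × 29 = 3.9730
  age 15: 0.116 × 20 = 2.3200
R₀ = 6.0390 + 4.3200 + 0.7200 + 2.5760 + 3.9730 + 2.3200 = 19.9480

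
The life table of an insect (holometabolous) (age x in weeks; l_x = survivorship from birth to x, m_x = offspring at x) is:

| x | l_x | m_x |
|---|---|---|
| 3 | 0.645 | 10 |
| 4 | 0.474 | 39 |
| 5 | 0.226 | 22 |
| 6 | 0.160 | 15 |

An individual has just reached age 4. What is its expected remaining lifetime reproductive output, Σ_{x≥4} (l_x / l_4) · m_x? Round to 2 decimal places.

l_4 = 0.474. Conditional survival from age 4 to x is l_x / l_4.
  x=4: (0.474/0.474) × 39 = 39.0000
  x=5: (0.226/0.474) × 22 = 10.4895
  x=6: (0.160/0.474) × 15 = 5.0633
Sum = 39.0000 + 10.4895 + 5.0633 = 54.5527

54.55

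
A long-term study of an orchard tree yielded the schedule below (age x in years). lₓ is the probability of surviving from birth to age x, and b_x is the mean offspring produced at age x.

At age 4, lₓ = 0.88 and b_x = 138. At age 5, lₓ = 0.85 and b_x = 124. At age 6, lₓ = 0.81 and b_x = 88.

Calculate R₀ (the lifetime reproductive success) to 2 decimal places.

R₀ = Σ lₓ b_x:
  age 4: 0.88 × 138 = 121.4400
  age 5: 0.85 × 124 = 105.4000
  age 6: 0.81 × 88 = 71.2800
R₀ = 121.4400 + 105.4000 + 71.2800 = 298.1200

298.12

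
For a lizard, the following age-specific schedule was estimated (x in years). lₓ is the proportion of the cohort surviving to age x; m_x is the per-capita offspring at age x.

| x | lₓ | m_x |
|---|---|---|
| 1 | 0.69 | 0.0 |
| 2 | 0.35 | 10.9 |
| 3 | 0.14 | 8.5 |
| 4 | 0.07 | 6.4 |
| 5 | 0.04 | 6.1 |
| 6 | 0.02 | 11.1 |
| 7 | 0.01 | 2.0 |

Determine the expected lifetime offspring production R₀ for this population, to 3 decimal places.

5.939

R₀ = Σ lₓ m_x:
  age 1: 0.69 × 0.0 = 0.0000
  age 2: 0.35 × 10.9 = 3.8150
  age 3: 0.14 × 8.5 = 1.1900
  age 4: 0.07 × 6.4 = 0.4480
  age 5: 0.04 × 6.1 = 0.2440
  age 6: 0.02 × 11.1 = 0.2220
  age 7: 0.01 × 2.0 = 0.0200
R₀ = 0.0000 + 3.8150 + 1.1900 + 0.4480 + 0.2440 + 0.2220 + 0.0200 = 5.9390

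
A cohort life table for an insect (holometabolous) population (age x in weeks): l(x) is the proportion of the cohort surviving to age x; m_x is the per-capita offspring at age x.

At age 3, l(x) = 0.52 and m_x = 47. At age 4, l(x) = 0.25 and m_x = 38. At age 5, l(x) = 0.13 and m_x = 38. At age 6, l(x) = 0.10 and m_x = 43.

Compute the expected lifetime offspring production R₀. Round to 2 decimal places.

R₀ = Σ l(x) m_x:
  age 3: 0.52 × 47 = 24.4400
  age 4: 0.25 × 38 = 9.5000
  age 5: 0.13 × 38 = 4.9400
  age 6: 0.10 × 43 = 4.3000
R₀ = 24.4400 + 9.5000 + 4.9400 + 4.3000 = 43.1800

43.18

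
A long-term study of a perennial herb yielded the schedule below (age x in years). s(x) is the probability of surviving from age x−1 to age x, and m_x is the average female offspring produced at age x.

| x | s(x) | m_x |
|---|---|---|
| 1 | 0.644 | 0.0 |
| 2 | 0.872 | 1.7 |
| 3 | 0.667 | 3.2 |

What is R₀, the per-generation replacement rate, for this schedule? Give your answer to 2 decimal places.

Survivorship from birth: l_x = s_1·s_2·…·s_x.
  l_1 = 0.64400
  l_2 = 0.56157
  l_3 = 0.37457
R₀ = Σ l_x m_x:
  age 1: 0.64400 × 0.0 = 0.0000
  age 2: 0.56157 × 1.7 = 0.9547
  age 3: 0.37457 × 3.2 = 1.1986
R₀ = 0.0000 + 0.9547 + 1.1986 = 2.1533

2.15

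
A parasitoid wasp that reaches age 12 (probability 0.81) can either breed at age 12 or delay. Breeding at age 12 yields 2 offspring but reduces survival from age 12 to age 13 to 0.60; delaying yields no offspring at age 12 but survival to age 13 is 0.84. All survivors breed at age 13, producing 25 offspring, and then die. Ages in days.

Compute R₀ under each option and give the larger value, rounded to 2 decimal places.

breed at age 12: R₀ = 0.81 × (2 + 0.60 × 25) = 0.81 × 17.0000 = 13.7700
delay to age 13: R₀ = 0.81 × (0.84 × 25) = 0.81 × 21.0000 = 17.0100
Higher: delay to age 13 (17.0100).

17.01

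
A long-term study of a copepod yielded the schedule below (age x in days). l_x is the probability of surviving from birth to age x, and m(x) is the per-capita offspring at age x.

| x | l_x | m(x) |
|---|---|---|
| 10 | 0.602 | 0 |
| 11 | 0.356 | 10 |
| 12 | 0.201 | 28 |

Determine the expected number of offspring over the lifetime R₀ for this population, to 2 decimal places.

R₀ = Σ l_x m(x):
  age 10: 0.602 × 0 = 0.0000
  age 11: 0.356 × 10 = 3.5600
  age 12: 0.201 × 28 = 5.6280
R₀ = 0.0000 + 3.5600 + 5.6280 = 9.1880

9.19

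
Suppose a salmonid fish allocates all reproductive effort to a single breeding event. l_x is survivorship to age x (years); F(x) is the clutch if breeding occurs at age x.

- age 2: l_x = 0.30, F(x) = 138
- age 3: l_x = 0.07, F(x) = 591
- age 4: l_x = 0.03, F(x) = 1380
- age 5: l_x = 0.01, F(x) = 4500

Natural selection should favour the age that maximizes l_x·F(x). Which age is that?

Expected offspring if breeding at age x = l_x × F(x):
  age 2: 0.30 × 138 = 41.400
  age 3: 0.07 × 591 = 41.370
  age 4: 0.03 × 1380 = 41.400
  age 5: 0.01 × 4500 = 45.000
Maximum at age 5 (45.000).

5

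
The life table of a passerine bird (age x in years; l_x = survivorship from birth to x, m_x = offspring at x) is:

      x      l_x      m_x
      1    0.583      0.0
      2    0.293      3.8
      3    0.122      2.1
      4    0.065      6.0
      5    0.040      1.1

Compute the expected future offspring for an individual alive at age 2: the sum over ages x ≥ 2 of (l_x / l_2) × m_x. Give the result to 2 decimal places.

l_2 = 0.293. Conditional survival from age 2 to x is l_x / l_2.
  x=2: (0.293/0.293) × 3.8 = 3.8000
  x=3: (0.122/0.293) × 2.1 = 0.8744
  x=4: (0.065/0.293) × 6.0 = 1.3311
  x=5: (0.040/0.293) × 1.1 = 0.1502
Sum = 3.8000 + 0.8744 + 1.3311 + 0.1502 = 6.1556

6.16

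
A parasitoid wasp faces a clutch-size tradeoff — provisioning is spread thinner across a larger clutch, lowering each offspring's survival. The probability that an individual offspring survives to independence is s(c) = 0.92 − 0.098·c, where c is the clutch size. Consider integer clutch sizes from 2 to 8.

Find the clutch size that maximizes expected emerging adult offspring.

5

Expected emerging adult offspring = c × s(c):
  c=2: 2 × 0.724 = 1.448
  c=3: 3 × 0.626 = 1.878
  c=4: 4 × 0.528 = 2.112
  c=5: 5 × 0.430 = 2.150
  c=6: 6 × 0.332 = 1.992
  c=7: 7 × 0.234 = 1.638
  c=8: 8 × 0.136 = 1.088
Maximum at c = 5 (2.150 emerging adult offspring).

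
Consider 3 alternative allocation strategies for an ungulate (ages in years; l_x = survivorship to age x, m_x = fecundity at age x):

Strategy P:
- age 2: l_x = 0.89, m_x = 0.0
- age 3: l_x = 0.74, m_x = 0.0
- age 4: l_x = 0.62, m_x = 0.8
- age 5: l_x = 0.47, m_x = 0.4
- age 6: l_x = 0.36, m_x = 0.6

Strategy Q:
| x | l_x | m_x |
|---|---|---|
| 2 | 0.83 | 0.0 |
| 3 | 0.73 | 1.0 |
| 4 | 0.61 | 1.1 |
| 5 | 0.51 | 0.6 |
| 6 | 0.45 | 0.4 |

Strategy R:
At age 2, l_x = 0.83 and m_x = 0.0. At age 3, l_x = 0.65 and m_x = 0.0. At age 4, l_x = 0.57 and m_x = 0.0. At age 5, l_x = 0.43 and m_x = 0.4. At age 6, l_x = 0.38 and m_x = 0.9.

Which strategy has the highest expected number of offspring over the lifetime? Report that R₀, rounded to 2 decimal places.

1.89

Strategy P: R₀ = 0.89×0.0 + 0.74×0.0 + 0.62×0.8 + 0.47×0.4 + 0.36×0.6 = 0.9000
Strategy Q: R₀ = 0.83×0.0 + 0.73×1.0 + 0.61×1.1 + 0.51×0.6 + 0.45×0.4 = 1.8870
Strategy R: R₀ = 0.83×0.0 + 0.65×0.0 + 0.57×0.0 + 0.43×0.4 + 0.38×0.9 = 0.5140
Highest R₀: strategy Q with 1.8870.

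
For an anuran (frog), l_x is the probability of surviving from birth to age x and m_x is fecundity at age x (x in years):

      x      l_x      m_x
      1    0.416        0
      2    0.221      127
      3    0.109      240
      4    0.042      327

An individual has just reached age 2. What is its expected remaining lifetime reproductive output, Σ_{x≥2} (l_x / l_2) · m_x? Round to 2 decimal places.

307.52

l_2 = 0.221. Conditional survival from age 2 to x is l_x / l_2.
  x=2: (0.221/0.221) × 127 = 127.0000
  x=3: (0.109/0.221) × 240 = 118.3710
  x=4: (0.042/0.221) × 327 = 62.1448
Sum = 127.0000 + 118.3710 + 62.1448 = 307.5158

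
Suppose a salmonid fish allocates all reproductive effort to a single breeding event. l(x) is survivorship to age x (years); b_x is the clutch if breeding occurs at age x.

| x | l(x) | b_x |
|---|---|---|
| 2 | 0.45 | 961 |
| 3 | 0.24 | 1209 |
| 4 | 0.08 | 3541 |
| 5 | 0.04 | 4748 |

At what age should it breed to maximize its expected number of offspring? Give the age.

Expected offspring if breeding at age x = l(x) × b_x:
  age 2: 0.45 × 961 = 432.450
  age 3: 0.24 × 1209 = 290.160
  age 4: 0.08 × 3541 = 283.280
  age 5: 0.04 × 4748 = 189.920
Maximum at age 2 (432.450).

2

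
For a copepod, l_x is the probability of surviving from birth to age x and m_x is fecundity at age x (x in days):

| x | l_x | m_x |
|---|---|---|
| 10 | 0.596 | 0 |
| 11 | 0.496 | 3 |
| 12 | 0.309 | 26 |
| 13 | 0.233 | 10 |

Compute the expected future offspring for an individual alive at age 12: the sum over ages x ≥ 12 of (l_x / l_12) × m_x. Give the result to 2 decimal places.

33.54

l_12 = 0.309. Conditional survival from age 12 to x is l_x / l_12.
  x=12: (0.309/0.309) × 26 = 26.0000
  x=13: (0.233/0.309) × 10 = 7.5405
Sum = 26.0000 + 7.5405 = 33.5405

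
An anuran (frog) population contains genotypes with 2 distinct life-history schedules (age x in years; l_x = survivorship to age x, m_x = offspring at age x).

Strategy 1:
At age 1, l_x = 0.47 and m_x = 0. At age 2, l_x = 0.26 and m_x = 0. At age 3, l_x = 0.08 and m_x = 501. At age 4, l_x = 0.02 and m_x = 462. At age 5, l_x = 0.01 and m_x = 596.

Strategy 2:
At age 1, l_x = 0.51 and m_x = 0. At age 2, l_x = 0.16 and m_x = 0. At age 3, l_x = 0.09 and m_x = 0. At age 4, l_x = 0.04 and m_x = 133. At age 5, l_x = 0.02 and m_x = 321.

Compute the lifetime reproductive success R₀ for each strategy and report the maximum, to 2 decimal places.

Strategy 1: R₀ = 0.47×0 + 0.26×0 + 0.08×501 + 0.02×462 + 0.01×596 = 55.2800
Strategy 2: R₀ = 0.51×0 + 0.16×0 + 0.09×0 + 0.04×133 + 0.02×321 = 11.7400
Highest R₀: strategy 1 with 55.2800.

55.28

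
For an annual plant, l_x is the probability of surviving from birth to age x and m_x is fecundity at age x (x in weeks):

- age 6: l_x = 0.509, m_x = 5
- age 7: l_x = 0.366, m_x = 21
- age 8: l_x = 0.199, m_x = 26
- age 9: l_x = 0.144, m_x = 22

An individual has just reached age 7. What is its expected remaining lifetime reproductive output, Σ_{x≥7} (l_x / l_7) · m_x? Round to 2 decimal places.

43.79

l_7 = 0.366. Conditional survival from age 7 to x is l_x / l_7.
  x=7: (0.366/0.366) × 21 = 21.0000
  x=8: (0.199/0.366) × 26 = 14.1366
  x=9: (0.144/0.366) × 22 = 8.6557
Sum = 21.0000 + 14.1366 + 8.6557 = 43.7923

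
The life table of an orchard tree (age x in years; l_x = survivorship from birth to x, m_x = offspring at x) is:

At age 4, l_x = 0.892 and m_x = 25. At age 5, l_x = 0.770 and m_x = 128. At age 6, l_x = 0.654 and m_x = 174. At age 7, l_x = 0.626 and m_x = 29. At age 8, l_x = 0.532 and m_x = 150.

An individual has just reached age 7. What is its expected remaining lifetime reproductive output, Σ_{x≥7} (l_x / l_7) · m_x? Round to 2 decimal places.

l_7 = 0.626. Conditional survival from age 7 to x is l_x / l_7.
  x=7: (0.626/0.626) × 29 = 29.0000
  x=8: (0.532/0.626) × 150 = 127.4760
Sum = 29.0000 + 127.4760 = 156.4760

156.48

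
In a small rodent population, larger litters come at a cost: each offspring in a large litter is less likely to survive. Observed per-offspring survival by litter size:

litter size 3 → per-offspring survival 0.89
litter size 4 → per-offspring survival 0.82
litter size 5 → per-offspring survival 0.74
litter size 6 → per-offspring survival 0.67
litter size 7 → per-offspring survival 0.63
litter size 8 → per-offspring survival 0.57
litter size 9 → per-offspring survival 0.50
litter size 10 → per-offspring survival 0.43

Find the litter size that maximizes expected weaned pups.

8

Expected weaned pups = c × s(c):
  c=3: 3 × 0.89 = 2.670
  c=4: 4 × 0.82 = 3.280
  c=5: 5 × 0.74 = 3.700
  c=6: 6 × 0.67 = 4.020
  c=7: 7 × 0.63 = 4.410
  c=8: 8 × 0.57 = 4.560
  c=9: 9 × 0.50 = 4.500
  c=10: 10 × 0.43 = 4.300
Maximum at c = 8 (4.560 weaned pups).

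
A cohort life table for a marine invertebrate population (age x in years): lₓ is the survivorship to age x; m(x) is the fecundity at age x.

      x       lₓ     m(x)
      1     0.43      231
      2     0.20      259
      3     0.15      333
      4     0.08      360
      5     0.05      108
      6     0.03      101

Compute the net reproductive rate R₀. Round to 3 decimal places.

238.310

R₀ = Σ lₓ m(x):
  age 1: 0.43 × 231 = 99.3300
  age 2: 0.20 × 259 = 51.8000
  age 3: 0.15 × 333 = 49.9500
  age 4: 0.08 × 360 = 28.8000
  age 5: 0.05 × 108 = 5.4000
  age 6: 0.03 × 101 = 3.0300
R₀ = 99.3300 + 51.8000 + 49.9500 + 28.8000 + 5.4000 + 3.0300 = 238.3100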